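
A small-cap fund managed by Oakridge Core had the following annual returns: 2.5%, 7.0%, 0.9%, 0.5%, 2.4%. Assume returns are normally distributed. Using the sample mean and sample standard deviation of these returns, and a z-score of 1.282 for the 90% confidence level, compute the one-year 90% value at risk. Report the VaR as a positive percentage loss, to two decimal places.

0.65

r̄ = (2.5 + 7 + 0.9 + 0.5 + 2.4) / 5 = 13.30 / 5 = 2.6600%
Σ(r − r̄)² = (2.5 − 2.6600)² + (7 − 2.6600)² + … = 26.6920
σ = √[26.6920 / 4] = 2.5832%
VaR = −(r̄ − z·σ) = −(2.6600 − 1.282 × 2.5832) = −(-0.6517) = 0.6517%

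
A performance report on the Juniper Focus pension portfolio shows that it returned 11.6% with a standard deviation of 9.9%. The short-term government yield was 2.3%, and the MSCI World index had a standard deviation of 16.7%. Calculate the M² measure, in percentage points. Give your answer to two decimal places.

Sharpe = (Rp − Rf) / σp = (11.6% − 2.3%) / 9.9% = 0.9394
M² = Rf + Sharpe × σm = 2.3% + 0.9394 × 16.7% = 17.9880%

17.99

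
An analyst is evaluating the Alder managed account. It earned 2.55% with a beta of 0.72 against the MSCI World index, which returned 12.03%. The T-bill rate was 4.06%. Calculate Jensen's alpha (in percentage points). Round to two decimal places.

-7.25

CAPM expected return = Rf + β(Rm − Rf) = 4.06% + 0.72 × (12.03% − 4.06%) = 4.06 + 0.72 × 7.97 = 9.7984%
Jensen's α = Rp − E[R] = 2.55% − 9.7984% = -7.2484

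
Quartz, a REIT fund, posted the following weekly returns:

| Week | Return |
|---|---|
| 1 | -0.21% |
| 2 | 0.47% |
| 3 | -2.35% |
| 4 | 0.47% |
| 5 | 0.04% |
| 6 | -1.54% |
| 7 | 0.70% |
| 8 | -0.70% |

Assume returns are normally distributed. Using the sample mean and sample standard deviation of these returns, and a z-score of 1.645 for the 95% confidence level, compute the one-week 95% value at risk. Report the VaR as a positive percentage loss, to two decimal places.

2.16

r̄ = (-0.21 + 0.47 − 2.35 + 0.47 + 0.04 − 1.54 + 0.7 − 0.7) / 8 = -0.3900%
Σ(r − r̄)² = 8.1448; sample σ = √(8.1448/7) = 1.0787%
VaR = −(r̄ − z·σ) = −(-0.3900 − 1.645 × 1.0787) = −(-2.1645) = 2.1645%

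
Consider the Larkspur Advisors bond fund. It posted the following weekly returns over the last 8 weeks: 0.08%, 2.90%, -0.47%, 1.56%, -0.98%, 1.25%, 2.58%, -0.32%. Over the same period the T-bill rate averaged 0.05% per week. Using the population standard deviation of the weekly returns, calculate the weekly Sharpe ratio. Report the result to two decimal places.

r̄ = (0.08 + 2.9 − 0.47 + 1.56 − 0.98 + 1.25 + 2.58 − 0.32) / 8 = 0.8250%
Σ(r − r̄)² = (0.08 − 0.8250)² + (2.9 − 0.8250)² + … = 14.9076
σ = √[14.9076 / 8] = 1.3651%
Sharpe = (r̄ − rf) / σ = (0.8250 − 0.05) / 1.3651 = 0.7750 / 1.3651 = 0.5677

0.57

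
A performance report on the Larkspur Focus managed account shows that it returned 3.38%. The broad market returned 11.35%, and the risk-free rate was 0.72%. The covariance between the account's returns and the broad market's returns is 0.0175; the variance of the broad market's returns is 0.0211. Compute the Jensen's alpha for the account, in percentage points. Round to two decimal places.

β = Cov / Var = 0.0175 / 0.0211 = 0.8294
E[R] = Rf + β(Rm − Rf) = 0.72% + 0.8294 × (11.35% − 0.72%) = 9.5365%
α = Rp − E[R] = 3.38% − 9.5365% = -6.1565

-6.16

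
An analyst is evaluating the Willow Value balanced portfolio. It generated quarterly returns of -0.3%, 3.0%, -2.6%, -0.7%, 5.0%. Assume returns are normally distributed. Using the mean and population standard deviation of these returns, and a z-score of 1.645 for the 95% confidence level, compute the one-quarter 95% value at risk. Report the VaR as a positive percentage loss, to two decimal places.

3.62

Mean return r̄ = 4.40 / 5 = 0.8800%
Population std dev = √[37.4680 / 5] = 2.7374%
VaR = −(r̄ − z·σ) = −(0.8800 − 1.645 × 2.7374) = −(-3.6230) = 3.6230%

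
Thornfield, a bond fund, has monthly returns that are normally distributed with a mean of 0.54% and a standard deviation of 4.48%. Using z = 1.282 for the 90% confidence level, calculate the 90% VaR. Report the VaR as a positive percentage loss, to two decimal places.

VaR (as % loss) = −(μ − z·σ) = −(0.54% − 1.282 × 4.48%) = −(-5.20336%) = 5.20336%

5.20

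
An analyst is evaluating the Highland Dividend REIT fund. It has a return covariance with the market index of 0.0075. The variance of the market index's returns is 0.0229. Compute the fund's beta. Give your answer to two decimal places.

β = Cov(Rp, Rm) / Var(Rm) = 0.0075 / 0.0229 = 0.3275

0.33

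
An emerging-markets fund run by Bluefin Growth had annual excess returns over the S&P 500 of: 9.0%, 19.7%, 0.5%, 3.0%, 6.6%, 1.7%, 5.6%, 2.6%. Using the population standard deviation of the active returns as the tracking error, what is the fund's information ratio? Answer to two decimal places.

r̄ = (9 + 19.7 + 0.5 + 3 + 6.6 + 1.7 + 5.6 + 2.6) / 8 = 48.70 / 8 = 6.0875%
Population std dev = √[266.4488 / 8] = 5.7711%
IR = r̄ / tracking error = 6.0875 / 5.7711 = 1.0548

1.05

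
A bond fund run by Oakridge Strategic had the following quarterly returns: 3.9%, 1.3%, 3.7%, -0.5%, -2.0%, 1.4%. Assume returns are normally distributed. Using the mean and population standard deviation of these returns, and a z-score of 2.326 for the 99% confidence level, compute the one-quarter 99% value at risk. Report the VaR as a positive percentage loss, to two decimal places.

3.60

Mean return r̄ = 7.80 / 6 = 1.3000%
Σ(r − r̄)² = (3.9 − 1.3000)² + (1.3 − 1.3000)² + (3.7 − 1.3000)² + … = 26.6600
σ = √[26.6600 / 6] = 2.1079%
VaR = −(r̄ − z·σ) = −(1.3000 − 2.326 × 2.1079) = −(-3.6030) = 3.6030%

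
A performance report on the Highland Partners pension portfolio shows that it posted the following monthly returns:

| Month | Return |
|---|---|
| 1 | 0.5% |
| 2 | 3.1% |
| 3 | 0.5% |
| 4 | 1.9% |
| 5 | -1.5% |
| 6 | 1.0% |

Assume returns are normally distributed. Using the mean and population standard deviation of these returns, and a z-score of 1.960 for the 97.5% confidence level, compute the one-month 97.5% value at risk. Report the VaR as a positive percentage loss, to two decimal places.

1.85

r̄ = (0.5 + 3.1 + 0.5 + 1.9 − 1.5 + 1) / 6 = 0.9167%
Population σ = √[Σ(r − r̄)² / 6] = √[11.9283 / 6] = √1.9881 = 1.4100%
VaR = −(r̄ − z·σ) = −(0.9167 − 1.960 × 1.4100) = −(-1.8469) = 1.8469%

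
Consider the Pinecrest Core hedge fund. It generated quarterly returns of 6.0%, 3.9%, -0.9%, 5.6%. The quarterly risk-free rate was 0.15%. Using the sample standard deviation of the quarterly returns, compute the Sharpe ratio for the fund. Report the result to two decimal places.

1.11

Mean return r̄ = 14.60 / 4 = 3.6500%
Σ(r − r̄)² = (6 − 3.6500)² + (3.9 − 3.6500)² + (-0.9 − 3.6500)² + … = 30.0900
σ = √[30.0900 / 3] = 3.1670%
Sharpe = (r̄ − rf) / σ = (3.6500 − 0.15) / 3.1670 = 3.5000 / 3.1670 = 1.1051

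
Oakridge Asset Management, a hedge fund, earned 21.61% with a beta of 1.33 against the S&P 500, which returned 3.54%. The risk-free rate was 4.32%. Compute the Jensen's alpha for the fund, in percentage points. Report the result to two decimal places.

CAPM expected return = Rf + β(Rm − Rf) = 4.32% + 1.33 × (3.54% − 4.32%) = 4.32 + 1.33 × -0.78 = 3.2826%
Jensen's α = Rp − E[R] = 21.61% − 3.2826% = 18.3274

18.33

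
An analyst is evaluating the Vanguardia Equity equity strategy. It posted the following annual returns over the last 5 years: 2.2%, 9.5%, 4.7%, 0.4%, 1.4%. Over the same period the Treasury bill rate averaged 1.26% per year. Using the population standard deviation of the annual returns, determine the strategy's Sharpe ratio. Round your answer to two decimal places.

r̄ = (2.2 + 9.5 + 4.7 + 0.4 + 1.4) / 5 = 3.6400%
Σ(r − r̄)² = (2.2 − 3.6400)² + (9.5 − 3.6400)² + … = 53.0520
population σ = √(53.0520 / 5) = √10.6104 = 3.2574%
Sharpe = (r̄ − rf) / σ = (3.6400 − 1.26) / 3.2574 = 2.3800 / 3.2574 = 0.7306

0.73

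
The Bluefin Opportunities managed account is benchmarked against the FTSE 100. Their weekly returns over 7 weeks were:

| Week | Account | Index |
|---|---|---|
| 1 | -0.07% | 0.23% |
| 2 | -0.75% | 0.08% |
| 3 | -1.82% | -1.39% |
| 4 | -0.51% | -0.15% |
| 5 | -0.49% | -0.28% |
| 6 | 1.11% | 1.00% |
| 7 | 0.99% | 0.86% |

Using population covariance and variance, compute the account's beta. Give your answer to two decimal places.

1.23

r̄p = -0.2200%,  r̄m = 0.0500%
Cov = Σ(rp − r̄p)(rm − r̄m) / 7 = 0.6723
Var(rm) = Σ(rm − r̄m)² / 7 = 0.5449
β = Cov / Var = 0.6723 / 0.5449 = 1.2338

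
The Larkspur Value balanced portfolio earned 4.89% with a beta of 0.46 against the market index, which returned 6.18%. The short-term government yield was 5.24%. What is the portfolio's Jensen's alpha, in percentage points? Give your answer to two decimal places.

-0.78

CAPM expected return = Rf + β(Rm − Rf) = 5.24% + 0.46 × (6.18% − 5.24%) = 5.24 + 0.46 × 0.94 = 5.6724%
Jensen's α = Rp − E[R] = 4.89% − 5.6724% = -0.7824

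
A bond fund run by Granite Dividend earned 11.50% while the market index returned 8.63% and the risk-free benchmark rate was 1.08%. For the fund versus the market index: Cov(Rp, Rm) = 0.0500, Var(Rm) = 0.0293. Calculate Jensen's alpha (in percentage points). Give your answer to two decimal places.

β = Cov / Var = 0.0500 / 0.0293 = 1.7065
E[R] = Rf + β(Rm − Rf) = 1.08% + 1.7065 × (8.63% − 1.08%) = 13.9641%
α = Rp − E[R] = 11.50% − 13.9641% = -2.4641

-2.46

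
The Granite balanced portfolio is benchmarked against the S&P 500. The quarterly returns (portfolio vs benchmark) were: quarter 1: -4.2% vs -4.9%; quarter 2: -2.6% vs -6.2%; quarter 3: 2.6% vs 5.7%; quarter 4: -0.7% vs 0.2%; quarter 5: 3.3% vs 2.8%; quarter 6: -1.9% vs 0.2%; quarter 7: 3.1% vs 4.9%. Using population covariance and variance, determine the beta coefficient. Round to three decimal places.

r̄p = -0.0571%,  r̄m = 0.3857%
Cov = Σ(rp − r̄p)(rm − r̄m) / 7 = 10.7978
Var(rm) = Σ(rm − r̄m)² / 7 = 17.9755
β = Cov / Var = 10.7978 / 17.9755 = 0.6007

0.601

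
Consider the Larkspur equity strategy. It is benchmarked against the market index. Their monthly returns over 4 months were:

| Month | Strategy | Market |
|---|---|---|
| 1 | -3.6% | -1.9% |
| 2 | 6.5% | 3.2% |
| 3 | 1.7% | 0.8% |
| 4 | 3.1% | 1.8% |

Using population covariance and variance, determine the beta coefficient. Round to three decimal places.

1.944

r̄p = 1.9250%,  r̄m = 0.9750%
Cov = Σ(rp − r̄p)(rm − r̄m) / 4 = 6.7681
Var(rm) = Σ(rm − r̄m)² / 4 = 3.4819
β = Cov / Var = 6.7681 / 3.4819 = 1.9438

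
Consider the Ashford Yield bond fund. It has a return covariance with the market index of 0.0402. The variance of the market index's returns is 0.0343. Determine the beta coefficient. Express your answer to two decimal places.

1.17

β = Cov(Rp, Rm) / Var(Rm) = 0.0402 / 0.0343 = 1.1720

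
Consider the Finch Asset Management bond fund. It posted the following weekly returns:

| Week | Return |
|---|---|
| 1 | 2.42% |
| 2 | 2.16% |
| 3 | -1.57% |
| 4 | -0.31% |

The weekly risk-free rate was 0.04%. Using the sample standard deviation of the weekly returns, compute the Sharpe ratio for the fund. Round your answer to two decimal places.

0.33

r̄ = (2.42 + 2.16 − 1.57 − 0.31) / 4 = 2.700 / 4 = 0.6750%
Sample std dev = √[11.2605 / 3] = 1.9374%
Sharpe = (r̄ − rf) / σ = (0.6750 − 0.04) / 1.9374 = 0.6350 / 1.9374 = 0.3278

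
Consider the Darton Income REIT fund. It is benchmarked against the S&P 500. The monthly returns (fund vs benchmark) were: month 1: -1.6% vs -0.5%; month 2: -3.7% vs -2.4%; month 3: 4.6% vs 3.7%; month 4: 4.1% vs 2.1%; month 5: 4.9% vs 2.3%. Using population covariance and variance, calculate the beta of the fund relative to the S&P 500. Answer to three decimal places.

r̄p = 1.6600%,  r̄m = 1.0400%
Cov = Σ(rp − r̄p)(rm − r̄m) / 5 = 7.5896
Var(rm) = Σ(rm − r̄m)² / 5 = 4.7984
β = Cov / Var = 7.5896 / 4.7984 = 1.5817

1.582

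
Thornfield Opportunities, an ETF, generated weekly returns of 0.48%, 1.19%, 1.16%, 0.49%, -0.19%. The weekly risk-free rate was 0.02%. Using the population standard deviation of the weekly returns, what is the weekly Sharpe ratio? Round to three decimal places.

Mean return μ = 3.130 / 5 = 0.6260%
Population σ = √[Σ(r − μ)² / 5] = √[1.3089 / 5] = √0.2618 = 0.5117%
Sharpe = (μ − rf) / σ = (0.6260 − 0.02) / 0.5117 = 0.6060 / 0.5117 = 1.1843

1.184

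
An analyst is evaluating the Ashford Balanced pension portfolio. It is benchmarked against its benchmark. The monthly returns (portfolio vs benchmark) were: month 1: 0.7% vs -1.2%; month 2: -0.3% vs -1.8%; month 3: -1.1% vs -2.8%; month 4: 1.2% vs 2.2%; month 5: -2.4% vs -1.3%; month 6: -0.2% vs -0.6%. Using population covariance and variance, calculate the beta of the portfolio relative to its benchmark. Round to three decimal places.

r̄p = -0.3500%,  r̄m = -0.9167%
Cov = Σ(rp − r̄p)(rm − r̄m) / 6 = 1.1225
Var(rm) = Σ(rm − r̄m)² / 6 = 2.3947
β = Cov / Var = 1.1225 / 2.3947 = 0.4687

0.469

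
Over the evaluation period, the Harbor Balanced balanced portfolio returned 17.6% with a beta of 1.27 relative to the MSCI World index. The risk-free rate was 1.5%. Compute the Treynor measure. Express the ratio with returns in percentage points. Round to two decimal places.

Treynor = (Rp − Rf) / β = (17.6% − 1.5%) / 1.27 = 16.10 / 1.27 = 12.6772

12.68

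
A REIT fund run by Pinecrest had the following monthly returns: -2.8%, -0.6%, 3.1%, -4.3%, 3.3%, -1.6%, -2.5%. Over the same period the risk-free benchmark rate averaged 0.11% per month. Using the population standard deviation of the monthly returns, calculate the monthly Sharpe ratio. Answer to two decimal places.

Mean return μ = -5.40 / 7 = -0.7714%
Population σ = √[Σ(r − μ)² / 7] = √[51.8343 / 7] = √7.4049 = 2.7212%
Sharpe = (μ − rf) / σ = (-0.7714 − 0.11) / 2.7212 = -0.8814 / 2.7212 = -0.3239

-0.32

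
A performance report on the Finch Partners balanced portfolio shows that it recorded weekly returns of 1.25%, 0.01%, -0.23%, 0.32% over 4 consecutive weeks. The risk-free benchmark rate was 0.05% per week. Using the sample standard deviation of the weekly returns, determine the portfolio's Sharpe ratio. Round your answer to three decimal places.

0.443

r̄ = (1.25 + 0.01 − 0.23 + 0.32) / 4 = 0.3375%
Σ(r − r̄)² = (1.25 − 0.3375)² + (0.01 − 0.3375)² + … = 1.2623
sample σ = √(1.2623 / 3) = √0.4208 = 0.6487%
Sharpe = (r̄ − rf) / σ = (0.3375 − 0.05) / 0.6487 = 0.2875 / 0.6487 = 0.4432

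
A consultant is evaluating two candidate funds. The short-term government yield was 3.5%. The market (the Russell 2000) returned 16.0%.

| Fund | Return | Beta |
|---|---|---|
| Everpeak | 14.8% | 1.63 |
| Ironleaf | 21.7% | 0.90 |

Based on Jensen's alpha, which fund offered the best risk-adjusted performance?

Ironleaf

Everpeak: α = 14.8% − [3.5% + 1.63 × (16.0% − 3.5%)] = -9.075
Ironleaf: α = 21.7% − [3.5% + 0.90 × (16.0% − 3.5%)] = 6.950
Highest: Ironleaf (6.950).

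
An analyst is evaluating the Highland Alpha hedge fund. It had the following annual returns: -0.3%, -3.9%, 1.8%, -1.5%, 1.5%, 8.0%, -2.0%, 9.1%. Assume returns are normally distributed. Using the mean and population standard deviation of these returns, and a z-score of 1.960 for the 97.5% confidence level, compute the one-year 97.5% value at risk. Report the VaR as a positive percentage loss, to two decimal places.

r̄ = (-0.3 − 3.9 + 1.8 − 1.5 + 1.5 + 8 − 2 + 9.1) / 8 = 12.70 / 8 = 1.5875%
Population std dev = √[153.6888 / 8] = 4.3830%
VaR = −(r̄ − z·σ) = −(1.5875 − 1.960 × 4.3830) = −(-7.0032) = 7.0032%

7.00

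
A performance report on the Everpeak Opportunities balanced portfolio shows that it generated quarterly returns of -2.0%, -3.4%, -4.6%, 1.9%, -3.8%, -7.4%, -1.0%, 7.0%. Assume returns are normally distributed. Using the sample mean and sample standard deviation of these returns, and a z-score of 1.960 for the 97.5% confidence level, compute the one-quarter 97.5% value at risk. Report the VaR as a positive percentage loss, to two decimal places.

r̄ = (-2 − 3.4 − 4.6 + 1.9 − 3.8 − 7.4 − 1 + 7) / 8 = -13.30 / 8 = -1.6625%
Sample std dev = √[137.4188 / 7] = 4.4307%
VaR = −(r̄ − z·σ) = −(-1.6625 − 1.960 × 4.4307) = −(-10.3467) = 10.3467%

10.35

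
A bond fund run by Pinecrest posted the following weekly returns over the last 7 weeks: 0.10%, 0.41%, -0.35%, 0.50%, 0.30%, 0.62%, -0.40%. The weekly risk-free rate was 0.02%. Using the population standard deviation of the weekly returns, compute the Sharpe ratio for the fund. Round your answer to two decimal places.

μ = (0.1 + 0.41 − 0.35 + 0.5 + 0.3 + 0.62 − 0.4) / 7 = 1.180 / 7 = 0.1686%
Σ(r − μ)² = 0.9861; population σ = √(0.9861/7) = 0.3753%
Sharpe = (μ − rf) / σ = (0.1686 − 0.02) / 0.3753 = 0.1486 / 0.3753 = 0.3959

0.40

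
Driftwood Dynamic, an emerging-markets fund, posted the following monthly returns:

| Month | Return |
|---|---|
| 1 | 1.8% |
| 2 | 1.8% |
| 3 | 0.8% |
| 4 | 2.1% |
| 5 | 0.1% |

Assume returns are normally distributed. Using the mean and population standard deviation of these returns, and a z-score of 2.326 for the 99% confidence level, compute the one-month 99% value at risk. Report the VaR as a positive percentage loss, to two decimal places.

r̄ = (1.8 + 1.8 + 0.8 + 2.1 + 0.1) / 5 = 6.60 / 5 = 1.3200%
Σ(r − r̄)² = (1.8 − 1.3200)² + (1.8 − 1.3200)² + (0.8 − 1.3200)² + … = 2.8280
population σ = √(2.8280 / 5) = √0.5656 = 0.7521%
VaR = −(r̄ − z·σ) = −(1.3200 − 2.326 × 0.7521) = −(-0.4294) = 0.4294%

0.43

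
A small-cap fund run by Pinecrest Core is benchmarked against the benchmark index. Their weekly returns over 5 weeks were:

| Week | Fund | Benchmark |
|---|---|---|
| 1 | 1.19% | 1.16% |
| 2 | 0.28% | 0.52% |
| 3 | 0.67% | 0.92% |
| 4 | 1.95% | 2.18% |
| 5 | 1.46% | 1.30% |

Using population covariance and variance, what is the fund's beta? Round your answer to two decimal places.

1.02

r̄p = 1.1100%,  r̄m = 1.2160%
Cov = Σ(rp − r̄p)(rm − r̄m) / 5 = 0.3085
Var(rm) = Σ(rm − r̄m)² / 5 = 0.3023
β = Cov / Var = 0.3085 / 0.3023 = 1.0205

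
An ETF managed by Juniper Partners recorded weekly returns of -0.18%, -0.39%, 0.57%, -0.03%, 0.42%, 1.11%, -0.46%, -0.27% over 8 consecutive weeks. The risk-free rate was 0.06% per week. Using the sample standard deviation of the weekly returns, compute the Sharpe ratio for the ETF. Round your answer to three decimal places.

r̄ = (-0.18 − 0.39 + 0.57 − 0.03 + 0.42 + 1.11 − 0.46 − 0.27) / 8 = 0.770 / 8 = 0.0963%
Sample std dev = √[2.1292 / 7] = 0.5515%
Sharpe = (r̄ − rf) / σ = (0.0963 − 0.06) / 0.5515 = 0.0363 / 0.5515 = 0.0658

0.066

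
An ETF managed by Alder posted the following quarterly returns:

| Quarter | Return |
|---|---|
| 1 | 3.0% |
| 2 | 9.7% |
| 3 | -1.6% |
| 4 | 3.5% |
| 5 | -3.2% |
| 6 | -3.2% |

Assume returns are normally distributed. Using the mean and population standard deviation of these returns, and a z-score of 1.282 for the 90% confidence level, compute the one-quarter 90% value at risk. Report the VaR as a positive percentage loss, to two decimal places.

4.54

Mean return r̄ = 8.20 / 6 = 1.3667%
Σ(r − r̄)² = (3 − 1.3667)² + (9.7 − 1.3667)² + (-1.6 − 1.3667)² + … = 127.1733
σ = √[127.1733 / 6] = 4.6039%
VaR = −(r̄ − z·σ) = −(1.3667 − 1.282 × 4.6039) = −(-4.5355) = 4.5355%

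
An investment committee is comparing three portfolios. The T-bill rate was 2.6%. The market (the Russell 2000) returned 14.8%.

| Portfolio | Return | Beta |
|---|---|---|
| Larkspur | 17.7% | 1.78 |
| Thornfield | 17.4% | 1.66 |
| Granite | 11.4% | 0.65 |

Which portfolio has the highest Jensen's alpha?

Granite

Larkspur: α = 17.7% − [2.6% + 1.78 × (14.8% − 2.6%)] = -6.616
Thornfield: α = 17.4% − [2.6% + 1.66 × (14.8% − 2.6%)] = -5.452
Granite: α = 11.4% − [2.6% + 0.65 × (14.8% − 2.6%)] = 0.870
Highest: Granite (0.870).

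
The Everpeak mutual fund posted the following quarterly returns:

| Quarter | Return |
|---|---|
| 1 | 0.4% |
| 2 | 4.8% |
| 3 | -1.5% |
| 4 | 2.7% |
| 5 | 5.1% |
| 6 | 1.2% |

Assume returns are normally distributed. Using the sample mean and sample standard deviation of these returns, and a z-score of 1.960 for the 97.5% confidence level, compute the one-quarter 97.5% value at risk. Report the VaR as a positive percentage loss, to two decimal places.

μ = (0.4 + 4.8 − 1.5 + 2.7 + 5.1 + 1.2) / 6 = 2.1167%
Σ(r − μ)² = (0.4 − 2.1167)² + (4.8 − 2.1167)² + (-1.5 − 2.1167)² + … = 33.3083
σ = √[33.3083 / 5] = 2.5810%
VaR = −(μ − z·σ) = −(2.1167 − 1.960 × 2.5810) = −(-2.9421) = 2.9421%

2.94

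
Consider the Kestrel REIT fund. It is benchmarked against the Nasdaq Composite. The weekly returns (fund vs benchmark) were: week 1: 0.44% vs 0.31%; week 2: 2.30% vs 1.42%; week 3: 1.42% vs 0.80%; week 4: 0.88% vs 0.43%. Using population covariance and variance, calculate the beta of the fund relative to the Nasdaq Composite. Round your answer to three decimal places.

r̄p = 1.2600%,  r̄m = 0.7400%
Cov = Σ(rp − r̄p)(rm − r̄m) / 4 = 0.2968
Var(rm) = Σ(rm − r̄m)² / 4 = 0.1868
β = Cov / Var = 0.2968 / 0.1868 = 1.5889

1.589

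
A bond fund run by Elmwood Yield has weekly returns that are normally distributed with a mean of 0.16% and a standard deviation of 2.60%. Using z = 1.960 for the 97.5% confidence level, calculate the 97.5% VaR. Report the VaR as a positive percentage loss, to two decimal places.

VaR (as % loss) = −(μ − z·σ) = −(0.16% − 1.960 × 2.60%) = −(-4.9360%) = 4.9360%

4.94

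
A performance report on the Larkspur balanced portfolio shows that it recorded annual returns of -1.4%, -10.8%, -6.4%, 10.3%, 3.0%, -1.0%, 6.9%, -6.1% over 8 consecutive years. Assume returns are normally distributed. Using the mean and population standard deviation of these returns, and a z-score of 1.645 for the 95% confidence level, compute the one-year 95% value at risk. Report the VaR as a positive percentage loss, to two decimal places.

r̄ = (-1.4 − 10.8 − 6.4 + 10.3 + 3 − 1 + 6.9 − 6.1) / 8 = -0.6875%
Σ(r − r̄)² = (-1.4 − (-0.6875))² + (-10.8 − (-0.6875))² + (-6.4 − (-0.6875))² + … = 356.6888
population σ = √(356.6888 / 8) = √44.5861 = 6.6773%
VaR = −(r̄ − z·σ) = −(-0.6875 − 1.645 × 6.6773) = −(-11.6717) = 11.6717%

11.67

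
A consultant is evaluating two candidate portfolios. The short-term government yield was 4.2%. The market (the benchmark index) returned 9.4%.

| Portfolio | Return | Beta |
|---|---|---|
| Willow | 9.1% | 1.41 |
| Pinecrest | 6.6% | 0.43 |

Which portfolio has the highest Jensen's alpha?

Willow: α = 9.1% − [4.2% + 1.41 × (9.4% − 4.2%)] = -2.432
Pinecrest: α = 6.6% − [4.2% + 0.43 × (9.4% − 4.2%)] = 0.164
Highest: Pinecrest (0.164).

Pinecrest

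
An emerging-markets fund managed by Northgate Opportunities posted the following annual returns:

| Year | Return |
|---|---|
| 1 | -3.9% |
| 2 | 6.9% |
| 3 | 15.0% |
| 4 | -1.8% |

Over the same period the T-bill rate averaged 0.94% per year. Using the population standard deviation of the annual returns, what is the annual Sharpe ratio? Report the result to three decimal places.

Mean return r̄ = 16.20 / 4 = 4.0500%
Σ(r − r̄)² = (-3.9 − 4.0500)² + (6.9 − 4.0500)² + … = 225.4500
population σ = √(225.4500 / 4) = √56.3625 = 7.5075%
Sharpe = (r̄ − rf) / σ = (4.0500 − 0.94) / 7.5075 = 3.1100 / 7.5075 = 0.4143

0.414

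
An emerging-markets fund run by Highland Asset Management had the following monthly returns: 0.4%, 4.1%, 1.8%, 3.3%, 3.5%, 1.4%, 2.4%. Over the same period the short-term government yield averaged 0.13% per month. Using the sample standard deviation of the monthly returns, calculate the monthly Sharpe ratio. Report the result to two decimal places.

1.75

Mean return r̄ = 16.90 / 7 = 2.4143%
Sample σ = √[Σ(r − r̄)² / 6] = √[10.2686 / 6] = √1.7114 = 1.3082%
Sharpe = (r̄ − rf) / σ = (2.4143 − 0.13) / 1.3082 = 2.2843 / 1.3082 = 1.7461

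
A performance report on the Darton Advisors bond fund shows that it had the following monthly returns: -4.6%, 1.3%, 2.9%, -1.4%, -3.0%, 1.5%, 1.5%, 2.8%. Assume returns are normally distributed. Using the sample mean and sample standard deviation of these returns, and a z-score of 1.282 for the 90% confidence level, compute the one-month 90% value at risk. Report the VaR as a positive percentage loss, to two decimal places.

3.45

Mean return μ = 1.00 / 8 = 0.1250%
Σ(r − μ)² = 54.4350; sample σ = √(54.4350/7) = 2.7886%
VaR = −(μ − z·σ) = −(0.1250 − 1.282 × 2.7886) = −(-3.4500) = 3.4500%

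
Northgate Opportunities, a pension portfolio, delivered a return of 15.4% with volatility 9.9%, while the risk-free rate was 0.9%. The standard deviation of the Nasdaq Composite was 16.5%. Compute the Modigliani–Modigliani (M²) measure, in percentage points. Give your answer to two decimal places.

25.07

Sharpe = (Rp − Rf) / σp = (15.4% − 0.9%) / 9.9% = 1.4646
M² = Rf + Sharpe × σm = 0.9% + 1.4646 × 16.5% = 25.0659%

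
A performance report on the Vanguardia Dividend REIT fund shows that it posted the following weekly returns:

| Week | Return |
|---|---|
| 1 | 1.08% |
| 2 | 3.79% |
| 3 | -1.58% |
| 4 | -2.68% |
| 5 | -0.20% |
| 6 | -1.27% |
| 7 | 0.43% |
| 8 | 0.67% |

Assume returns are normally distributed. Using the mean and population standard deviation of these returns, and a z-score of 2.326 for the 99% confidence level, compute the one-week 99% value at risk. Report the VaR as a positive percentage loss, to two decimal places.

4.28

r̄ = (1.08 + 3.79 − 1.58 − 2.68 − 0.2 − 1.27 + 0.43 + 0.67) / 8 = 0.240 / 8 = 0.0300%
Σ(r − r̄)² = 27.4888; population σ = √(27.4888/8) = 1.8537%
VaR = −(r̄ − z·σ) = −(0.0300 − 2.326 × 1.8537) = −(-4.2817) = 4.2817%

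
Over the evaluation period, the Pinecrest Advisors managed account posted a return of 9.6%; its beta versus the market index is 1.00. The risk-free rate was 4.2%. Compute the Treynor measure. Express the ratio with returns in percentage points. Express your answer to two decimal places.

Treynor = (Rp − Rf) / β = (9.6% − 4.2%) / 1.00 = 5.40 / 1.00 = 5.4000

5.40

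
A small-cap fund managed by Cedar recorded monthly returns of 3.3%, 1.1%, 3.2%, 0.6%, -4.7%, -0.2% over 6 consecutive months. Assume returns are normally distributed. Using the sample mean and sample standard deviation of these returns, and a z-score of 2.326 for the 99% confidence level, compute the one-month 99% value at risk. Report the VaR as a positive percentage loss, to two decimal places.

6.27

Mean return μ = 3.30 / 6 = 0.5500%
Σ(r − μ)² = 43.0150; sample σ = √(43.0150/5) = 2.9331%
VaR = −(μ − z·σ) = −(0.5500 − 2.326 × 2.9331) = −(-6.2724) = 6.2724%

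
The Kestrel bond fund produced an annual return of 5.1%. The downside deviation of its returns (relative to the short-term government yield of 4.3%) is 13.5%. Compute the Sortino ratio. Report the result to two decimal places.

Sortino = (Rp − Rf) / σd = (5.1% − 4.3%) / 13.5% = 0.80% / 13.5% = 0.0593

0.06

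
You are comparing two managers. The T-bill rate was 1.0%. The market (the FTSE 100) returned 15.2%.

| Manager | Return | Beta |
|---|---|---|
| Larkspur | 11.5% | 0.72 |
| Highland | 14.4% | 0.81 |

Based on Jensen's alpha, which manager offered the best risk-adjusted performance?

Highland

Larkspur: α = 11.5% − [1.0% + 0.72 × (15.2% − 1.0%)] = 0.276
Highland: α = 14.4% − [1.0% + 0.81 × (15.2% − 1.0%)] = 1.898
Highest: Highland (1.898).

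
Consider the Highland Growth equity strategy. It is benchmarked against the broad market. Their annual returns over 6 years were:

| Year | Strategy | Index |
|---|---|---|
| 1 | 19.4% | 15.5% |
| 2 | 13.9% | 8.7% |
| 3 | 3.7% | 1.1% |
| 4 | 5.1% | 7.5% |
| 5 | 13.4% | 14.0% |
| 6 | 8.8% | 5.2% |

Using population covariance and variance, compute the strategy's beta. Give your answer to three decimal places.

0.961

r̄p = 10.7167%,  r̄m = 8.6667%
Cov = Σ(rp − r̄p)(rm − r̄m) / 6 = 23.3406
Var(rm) = Σ(rm − r̄m)² / 6 = 24.2956
β = Cov / Var = 23.3406 / 24.2956 = 0.9607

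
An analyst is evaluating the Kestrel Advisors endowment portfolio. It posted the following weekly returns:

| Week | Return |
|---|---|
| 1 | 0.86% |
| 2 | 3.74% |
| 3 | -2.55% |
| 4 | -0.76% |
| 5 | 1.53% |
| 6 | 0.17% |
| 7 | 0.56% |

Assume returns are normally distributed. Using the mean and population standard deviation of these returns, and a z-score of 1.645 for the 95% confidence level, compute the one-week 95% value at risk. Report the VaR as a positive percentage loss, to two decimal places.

2.45

r̄ = (0.86 + 3.74 − 2.55 − 0.76 + 1.53 + 0.17 + 0.56) / 7 = 3.550 / 7 = 0.5071%
Σ(r − r̄)² = (0.86 − 0.5071)² + (3.74 − 0.5071)² + (-2.55 − 0.5071)² + … = 22.6903
σ = √[22.6903 / 7] = 1.8004%
VaR = −(r̄ − z·σ) = −(0.5071 − 1.645 × 1.8004) = −(-2.4546) = 2.4546%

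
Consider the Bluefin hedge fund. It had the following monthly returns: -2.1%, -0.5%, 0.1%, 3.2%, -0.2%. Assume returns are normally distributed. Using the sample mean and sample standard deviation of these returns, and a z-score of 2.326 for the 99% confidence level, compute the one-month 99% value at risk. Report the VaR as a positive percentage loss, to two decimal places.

4.39

r̄ = (-2.1 − 0.5 + 0.1 + 3.2 − 0.2) / 5 = 0.1000%
Sample std dev = √[14.9000 / 4] = 1.9300%
VaR = −(r̄ − z·σ) = −(0.1000 − 2.326 × 1.9300) = −(-4.3892) = 4.3892%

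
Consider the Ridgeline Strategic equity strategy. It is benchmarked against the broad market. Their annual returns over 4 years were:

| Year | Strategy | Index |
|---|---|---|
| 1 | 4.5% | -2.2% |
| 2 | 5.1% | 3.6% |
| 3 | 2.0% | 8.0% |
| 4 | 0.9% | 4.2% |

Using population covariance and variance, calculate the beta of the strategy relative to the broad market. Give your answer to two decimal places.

-0.27

r̄p = 3.1250%,  r̄m = 3.4000%
Cov = Σ(rp − r̄p)(rm − r̄m) / 4 = -3.5650
Var(rm) = Σ(rm − r̄m)² / 4 = 13.3000
β = Cov / Var = -3.5650 / 13.3000 = -0.2680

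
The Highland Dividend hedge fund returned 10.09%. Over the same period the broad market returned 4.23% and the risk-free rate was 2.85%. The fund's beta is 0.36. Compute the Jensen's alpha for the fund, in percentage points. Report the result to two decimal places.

CAPM expected return = Rf + β(Rm − Rf) = 2.85% + 0.36 × (4.23% − 2.85%) = 2.85 + 0.36 × 1.38 = 3.3468%
Jensen's α = Rp − E[R] = 10.09% − 3.3468% = 6.7432

6.74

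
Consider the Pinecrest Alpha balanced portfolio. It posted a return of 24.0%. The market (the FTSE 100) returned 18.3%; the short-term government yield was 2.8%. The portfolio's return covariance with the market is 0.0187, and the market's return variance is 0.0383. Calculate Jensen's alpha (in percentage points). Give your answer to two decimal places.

β = Cov / Var = 0.0187 / 0.0383 = 0.4883
E[R] = Rf + β(Rm − Rf) = 2.8% + 0.4883 × (18.3% − 2.8%) = 10.3687%
α = Rp − E[R] = 24.0% − 10.3687% = 13.6313

13.63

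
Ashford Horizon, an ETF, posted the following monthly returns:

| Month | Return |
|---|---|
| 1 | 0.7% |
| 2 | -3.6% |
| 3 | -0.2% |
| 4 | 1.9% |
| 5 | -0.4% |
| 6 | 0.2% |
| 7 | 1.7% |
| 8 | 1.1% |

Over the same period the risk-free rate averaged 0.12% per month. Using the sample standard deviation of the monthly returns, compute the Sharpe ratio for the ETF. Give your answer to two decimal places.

0.03

Mean return μ = 1.40 / 8 = 0.1750%
Σ(r − μ)² = (0.7 − 0.1750)² + (-3.6 − 0.1750)² + (-0.2 − 0.1750)² + … = 21.1550
sample σ = √(21.1550 / 7) = √3.0221 = 1.7384%
Sharpe = (μ − rf) / σ = (0.1750 − 0.12) / 1.7384 = 0.0550 / 1.7384 = 0.0316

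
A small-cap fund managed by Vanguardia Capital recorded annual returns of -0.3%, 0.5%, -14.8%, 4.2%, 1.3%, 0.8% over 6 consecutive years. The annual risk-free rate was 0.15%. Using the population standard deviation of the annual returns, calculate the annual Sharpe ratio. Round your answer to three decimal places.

r̄ = (-0.3 + 0.5 − 14.8 + 4.2 + 1.3 + 0.8) / 6 = -8.30 / 6 = -1.3833%
Σ(r − r̄)² = 227.8683; population σ = √(227.8683/6) = 6.1626%
Sharpe = (r̄ − rf) / σ = (-1.3833 − 0.15) / 6.1626 = -1.5333 / 6.1626 = -0.2488

-0.249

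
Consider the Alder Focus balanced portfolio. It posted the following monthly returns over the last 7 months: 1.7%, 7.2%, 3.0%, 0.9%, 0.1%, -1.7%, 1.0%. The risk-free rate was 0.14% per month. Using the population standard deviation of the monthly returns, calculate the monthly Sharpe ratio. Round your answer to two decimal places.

0.62

Mean return μ = 12.20 / 7 = 1.7429%
Σ(r − μ)² = (1.7 − 1.7429)² + (7.2 − 1.7429)² + (3 − 1.7429)² + … = 47.1771
population σ = √(47.1771 / 7) = √6.7396 = 2.5961%
Sharpe = (μ − rf) / σ = (1.7429 − 0.14) / 2.5961 = 1.6029 / 2.5961 = 0.6174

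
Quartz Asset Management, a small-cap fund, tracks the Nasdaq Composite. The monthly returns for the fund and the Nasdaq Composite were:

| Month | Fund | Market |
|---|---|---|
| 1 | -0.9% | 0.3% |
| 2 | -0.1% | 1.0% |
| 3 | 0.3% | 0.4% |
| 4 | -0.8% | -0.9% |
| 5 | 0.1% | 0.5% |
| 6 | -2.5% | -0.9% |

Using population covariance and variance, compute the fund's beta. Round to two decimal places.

0.98

r̄p = -0.6500%,  r̄m = 0.0667%
Cov = Σ(rp − r̄p)(rm − r̄m) / 6 = 0.5050
Var(rm) = Σ(rm − r̄m)² / 6 = 0.5156
β = Cov / Var = 0.5050 / 0.5156 = 0.9794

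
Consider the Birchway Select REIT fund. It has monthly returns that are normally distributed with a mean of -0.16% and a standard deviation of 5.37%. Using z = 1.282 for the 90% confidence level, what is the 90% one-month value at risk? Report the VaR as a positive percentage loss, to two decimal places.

VaR (as % loss) = −(μ − z·σ) = −(-0.16% − 1.282 × 5.37%) = −(-7.04434%) = 7.04434%

7.04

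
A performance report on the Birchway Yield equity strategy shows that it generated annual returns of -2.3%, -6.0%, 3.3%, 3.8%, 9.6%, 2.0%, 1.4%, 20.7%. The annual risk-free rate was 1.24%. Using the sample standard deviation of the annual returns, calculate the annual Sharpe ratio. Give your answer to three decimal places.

0.348

r̄ = (-2.3 − 6 + 3.3 + 3.8 + 9.6 + 2 + 1.4 + 20.7) / 8 = 4.0625%
Sample σ = √[Σ(r − r̄)² / 7] = √[461.1988 / 7] = √65.8855 = 8.1170%
Sharpe = (r̄ − rf) / σ = (4.0625 − 1.24) / 8.1170 = 2.8225 / 8.1170 = 0.3477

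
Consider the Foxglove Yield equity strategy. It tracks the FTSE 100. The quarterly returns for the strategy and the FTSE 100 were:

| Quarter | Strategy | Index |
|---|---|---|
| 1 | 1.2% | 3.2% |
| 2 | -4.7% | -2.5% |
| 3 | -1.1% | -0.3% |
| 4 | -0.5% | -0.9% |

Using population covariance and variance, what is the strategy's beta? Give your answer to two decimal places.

0.91

r̄p = -1.2750%,  r̄m = -0.1250%
Cov = Σ(rp − r̄p)(rm − r̄m) / 4 = 3.9331
Var(rm) = Σ(rm − r̄m)² / 4 = 4.3319
β = Cov / Var = 3.9331 / 4.3319 = 0.9079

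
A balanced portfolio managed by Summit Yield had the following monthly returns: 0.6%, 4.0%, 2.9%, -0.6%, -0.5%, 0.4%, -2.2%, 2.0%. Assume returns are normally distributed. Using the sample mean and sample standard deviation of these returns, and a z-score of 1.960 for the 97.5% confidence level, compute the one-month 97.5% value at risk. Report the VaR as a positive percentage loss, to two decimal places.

3.16

Mean return r̄ = 6.60 / 8 = 0.8250%
Σ(r − r̄)² = (0.6 − 0.8250)² + (4 − 0.8250)² + … = 28.9350
σ = √[28.9350 / 7] = 2.0331%
VaR = −(r̄ − z·σ) = −(0.8250 − 1.960 × 2.0331) = −(-3.1599) = 3.1599%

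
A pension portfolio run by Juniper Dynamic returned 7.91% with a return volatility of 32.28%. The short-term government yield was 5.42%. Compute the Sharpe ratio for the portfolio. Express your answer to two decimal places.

0.08

Sharpe = (Rp − Rf) / σp = (7.91% − 5.42%) / 32.28% = 2.49% / 32.28% = 0.0771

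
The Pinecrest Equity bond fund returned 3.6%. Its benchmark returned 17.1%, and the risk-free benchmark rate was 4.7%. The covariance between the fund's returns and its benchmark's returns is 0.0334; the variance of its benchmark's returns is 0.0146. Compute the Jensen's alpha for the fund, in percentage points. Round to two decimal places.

β = Cov / Var = 0.0334 / 0.0146 = 2.2877
E[R] = Rf + β(Rm − Rf) = 4.7% + 2.2877 × (17.1% − 4.7%) = 33.0675%
α = Rp − E[R] = 3.6% − 33.0675% = -29.4675

-29.47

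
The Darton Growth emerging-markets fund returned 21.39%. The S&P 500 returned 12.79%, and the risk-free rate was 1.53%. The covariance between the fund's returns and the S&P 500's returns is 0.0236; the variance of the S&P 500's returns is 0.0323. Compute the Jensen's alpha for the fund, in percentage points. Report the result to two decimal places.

11.63

β = Cov / Var = 0.0236 / 0.0323 = 0.7307
E[R] = Rf + β(Rm − Rf) = 1.53% + 0.7307 × (12.79% − 1.53%) = 9.7577%
α = Rp − E[R] = 21.39% − 9.7577% = 11.6323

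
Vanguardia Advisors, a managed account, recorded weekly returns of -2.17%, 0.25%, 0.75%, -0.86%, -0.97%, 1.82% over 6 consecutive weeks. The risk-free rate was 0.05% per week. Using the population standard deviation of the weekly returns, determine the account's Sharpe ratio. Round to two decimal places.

-0.19

r̄ = (-2.17 + 0.25 + 0.75 − 0.86 − 0.97 + 1.82) / 6 = -1.180 / 6 = -0.1967%
Σ(r − r̄)² = (-2.17 − (-0.1967))² + (0.25 − (-0.1967))² + (0.75 − (-0.1967))² + … = 10.0947
population σ = √(10.0947 / 6) = √1.6825 = 1.2971%
Sharpe = (r̄ − rf) / σ = (-0.1967 − 0.05) / 1.2971 = -0.2467 / 1.2971 = -0.1902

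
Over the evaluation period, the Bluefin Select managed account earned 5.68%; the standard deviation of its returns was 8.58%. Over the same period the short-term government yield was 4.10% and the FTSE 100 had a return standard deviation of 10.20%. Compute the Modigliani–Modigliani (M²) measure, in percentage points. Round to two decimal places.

5.98

Sharpe = (Rp − Rf) / σp = (5.68% − 4.10%) / 8.58% = 0.1841
M² = Rf + Sharpe × σm = 4.10% + 0.1841 × 10.20% = 5.9778%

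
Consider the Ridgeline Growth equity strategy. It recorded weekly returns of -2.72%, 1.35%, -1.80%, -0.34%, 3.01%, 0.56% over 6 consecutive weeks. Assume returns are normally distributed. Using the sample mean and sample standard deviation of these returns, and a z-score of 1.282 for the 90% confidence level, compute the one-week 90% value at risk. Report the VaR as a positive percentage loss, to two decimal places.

Mean return r̄ = 0.060 / 6 = 0.0100%
Sample σ = √[Σ(r − r̄)² / 5] = √[21.9496 / 5] = √4.3899 = 2.0952%
VaR = −(r̄ − z·σ) = −(0.0100 − 1.282 × 2.0952) = −(-2.6760) = 2.6760%

2.68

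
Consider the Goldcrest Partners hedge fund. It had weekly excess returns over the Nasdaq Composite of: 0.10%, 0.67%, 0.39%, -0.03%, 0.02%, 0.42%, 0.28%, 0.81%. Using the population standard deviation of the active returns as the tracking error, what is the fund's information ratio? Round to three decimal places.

r̄ = (0.1 + 0.67 + 0.39 − 0.03 + 0.02 + 0.42 + 0.28 + 0.81) / 8 = 0.3325%
Population std dev = √[0.6388 / 8] = 0.2826%
IR = r̄ / tracking error = 0.3325 / 0.2826 = 1.1766

1.177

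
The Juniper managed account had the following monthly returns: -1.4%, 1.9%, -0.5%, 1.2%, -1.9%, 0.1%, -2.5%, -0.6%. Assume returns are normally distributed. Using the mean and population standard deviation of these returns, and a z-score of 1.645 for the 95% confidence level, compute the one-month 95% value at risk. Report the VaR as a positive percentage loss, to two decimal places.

2.77

Mean return r̄ = -3.70 / 8 = -0.4625%
Population std dev = √[15.7788 / 8] = 1.4044%
VaR = −(r̄ − z·σ) = −(-0.4625 − 1.645 × 1.4044) = −(-2.7727) = 2.7727%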